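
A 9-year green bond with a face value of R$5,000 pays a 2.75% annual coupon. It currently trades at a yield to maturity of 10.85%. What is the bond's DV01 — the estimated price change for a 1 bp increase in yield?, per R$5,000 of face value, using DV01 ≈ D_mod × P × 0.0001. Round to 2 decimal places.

Periodic yield y = 0.1085.
  t   CF        PV=CF/(1+0.1085)^t    t·PV
  1       137.50       124.0415       124.0415
  2       137.50       111.9003       223.8006
  3       137.50       100.9475       302.8425
  4       137.50        91.0668       364.2671
  5       137.50        82.1531       410.7657
  6       137.50        74.1120       444.6720
  7       137.50        66.8579       468.0054
  8       137.50        60.3139       482.5109
  9     5,137.50     2,032.9681    18,296.7126
  Σ                  2,744.3611    21,117.6183
P = 2,744.3611; D_Mac = 7.69491 yrs; D_mod = 6.94173 yrs.
DV01 ≈ 6.94173 × 2,744.3611 × 0.0001 = 1.905063.

R$1.91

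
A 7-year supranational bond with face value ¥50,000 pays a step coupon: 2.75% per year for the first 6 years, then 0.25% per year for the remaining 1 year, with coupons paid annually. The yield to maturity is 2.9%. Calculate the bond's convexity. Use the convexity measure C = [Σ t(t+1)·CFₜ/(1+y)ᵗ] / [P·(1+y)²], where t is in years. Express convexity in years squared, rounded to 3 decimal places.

47.359

With y = 0.029:
  t   CF        PV=CF/(1+0.029)^t    t·PV        t(t+1)·PV
  1     1,375.00     1,336.2488     1,336.2488       2,672.4976
  2     1,375.00     1,298.5897     2,597.1794       7,791.5381
  3     1,375.00     1,261.9919     3,785.9758      15,143.9030
  4     1,375.00     1,226.4256     4,905.7023      24,528.5115
  5     1,375.00     1,191.8616     5,959.3080      35,755.8477
  6     1,375.00     1,158.2717     6,949.6303      48,647.4119
  7    50,125.00    41,034.2748   287,239.9234   2,297,919.3876
  Σ                 48,507.6640   312,773.9679   2,432,459.0974
P = 48,507.6640.
Convexity = Σ t(t+1)·PV / [P·(1+y)²] = 2,432,459.0974 / (48,507.6640 × 1.058841) = 47.35921.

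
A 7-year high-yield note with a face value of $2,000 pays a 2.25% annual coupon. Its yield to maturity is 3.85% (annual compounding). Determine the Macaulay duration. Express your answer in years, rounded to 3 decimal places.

6.526 years

Periodic yield y = 0.0385. Discount each cash flow and weight by its year:
  t   CF        PV=CF/(1+0.0385)^t    t·PV
  1        45.00        43.3317        43.3317
  2        45.00        41.7253        83.4506
  3        45.00        40.1784       120.5353
  4        45.00        38.6889       154.7556
  5        45.00        37.2546       186.2730
  6        45.00        35.8735       215.2409
  7     2,045.00     1,569.8126    10,988.6881
  Σ                  1,806.8651    11,792.2753
Price P = Σ PV = 1,806.8651.
Macaulay duration = Σ(t·PV) / P = 11,792.2753 / 1,806.8651 = 6.52637 years.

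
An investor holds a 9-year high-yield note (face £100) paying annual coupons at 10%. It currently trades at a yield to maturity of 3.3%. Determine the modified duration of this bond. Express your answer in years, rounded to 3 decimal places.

6.643 years

Periodic yield y = 0.033. First find Macaulay duration:
  t   CF        PV=CF/(1+0.033)^t    t·PV
  1        10.00         9.6805         9.6805
  2        10.00         9.3713        18.7426
  3        10.00         9.0719        27.2157
  4        10.00         8.7821        35.1284
  5        10.00         8.5016        42.5078
  6        10.00         8.2300        49.3798
  7        10.00         7.9671        55.7694
  8        10.00         7.7125        61.7003
  9       110.00        82.1277       739.1495
  Σ                    151.4447     1,039.2741
P = 151.4447; Macaulay duration = 1,039.2741 / 151.4447 = 6.86240 years.
Modified duration = D_Mac / (1 + y) = 6.86240 / 1.033 = 6.64318 years.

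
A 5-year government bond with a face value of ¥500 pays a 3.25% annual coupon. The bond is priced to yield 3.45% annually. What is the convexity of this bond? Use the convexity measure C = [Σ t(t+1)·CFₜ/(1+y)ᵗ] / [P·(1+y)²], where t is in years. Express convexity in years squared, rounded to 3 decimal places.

25.750

With y = 0.0345:
  t   CF        PV=CF/(1+0.0345)^t    t·PV        t(t+1)·PV
  1        16.25        15.7081        15.7081          31.4161
  2        16.25        15.1842        30.3684          91.1053
  3        16.25        14.6778        44.0335         176.1340
  4        16.25        14.1883        56.7533         283.7667
  5       516.25       435.7201     2,178.6005      13,071.6029
  Σ                    495.4785     2,325.4638      13,654.0249
P = 495.4785.
Convexity = Σ t(t+1)·PV / [P·(1+y)²] = 13,654.0249 / (495.4785 × 1.070190) = 25.74986.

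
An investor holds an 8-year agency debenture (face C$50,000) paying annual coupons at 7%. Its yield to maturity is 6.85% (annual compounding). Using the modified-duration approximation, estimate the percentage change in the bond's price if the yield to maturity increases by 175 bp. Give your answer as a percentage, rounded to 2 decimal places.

-10.48%

Periodic yield y = 0.0685. Modified duration first:
  t   CF        PV=CF/(1+0.0685)^t    t·PV
  1     3,500.00     3,275.6200     3,275.6200
  2     3,500.00     3,065.6247     6,131.2495
  3     3,500.00     2,869.0919     8,607.2758
  4     3,500.00     2,685.1586    10,740.6343
  5     3,500.00     2,513.0169    12,565.0846
  6     3,500.00     2,351.9110    14,111.4661
  7     3,500.00     2,201.1334    15,407.9336
  8    53,500.00    31,488.9058   251,911.2466
  Σ                 50,450.4624   322,750.5104
P = 50,450.4624; D_Mac = 6.39737 yrs; D_mod = 6.39737/(1+0.0685) = 5.98725 yrs.
ΔP/P ≈ -D_mod · Δy = -5.98725 × (+0.0175) = -0.104777 = -10.4777%.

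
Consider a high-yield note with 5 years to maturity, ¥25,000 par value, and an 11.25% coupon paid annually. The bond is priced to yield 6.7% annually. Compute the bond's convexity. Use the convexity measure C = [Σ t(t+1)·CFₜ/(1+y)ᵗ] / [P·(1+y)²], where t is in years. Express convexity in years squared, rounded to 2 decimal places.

20.54

With y = 0.067:
  t   CF        PV=CF/(1+0.067)^t    t·PV        t(t+1)·PV
  1     2,812.50     2,635.8950     2,635.8950       5,271.7901
  2     2,812.50     2,470.3796     4,940.7592      14,822.2776
  3     2,812.50     2,315.2574     6,945.7721      27,783.0883
  4     2,812.50     2,169.8757     8,679.5027      43,397.5137
  5    27,812.50    20,110.2714   100,551.3569     603,308.1413
  Σ                 29,701.6791   123,753.2859     694,582.8110
P = 29,701.6791.
Convexity = Σ t(t+1)·PV / [P·(1+y)²] = 694,582.8110 / (29,701.6791 × 1.138489) = 20.54065.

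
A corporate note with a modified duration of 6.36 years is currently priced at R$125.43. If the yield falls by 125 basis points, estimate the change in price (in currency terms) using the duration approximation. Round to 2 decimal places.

+R$9.97

Duration approximation: ΔP/P ≈ -D_mod · Δy = -6.36 × (-0.0125) = +0.079500.
ΔP ≈ 125.43 × (+0.079500) = +9.971685.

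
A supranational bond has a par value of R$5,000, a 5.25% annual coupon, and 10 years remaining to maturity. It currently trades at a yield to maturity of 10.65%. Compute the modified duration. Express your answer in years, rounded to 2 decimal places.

6.81 years

Periodic yield y = 0.1065. First find Macaulay duration:
  t   CF        PV=CF/(1+0.1065)^t    t·PV
  1       262.50       237.2345       237.2345
  2       262.50       214.4008       428.8017
  3       262.50       193.7649       581.2946
  4       262.50       175.1151       700.4605
  5       262.50       158.2604       791.3019
  6       262.50       143.0279       858.1675
  7       262.50       129.2616       904.8309
  8       262.50       116.8202       934.5616
  9       262.50       105.5763       950.1869
  10    5,262.50     1,912.8368    19,128.3683
  Σ                  3,386.2986    25,515.2085
P = 3,386.2986; Macaulay duration = 25,515.2085 / 3,386.2986 = 7.53484 years.
Modified duration = D_Mac / (1 + y) = 7.53484 / 1.1065 = 6.80961 years.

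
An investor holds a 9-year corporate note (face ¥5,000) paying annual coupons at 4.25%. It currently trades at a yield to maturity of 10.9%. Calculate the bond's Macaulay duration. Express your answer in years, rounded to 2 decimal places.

Periodic yield y = 0.109. Discount each cash flow and weight by its year:
  t   CF        PV=CF/(1+0.109)^t    t·PV
  1       212.50       191.6141       191.6141
  2       212.50       172.7809       345.5619
  3       212.50       155.7989       467.3966
  4       212.50       140.4859       561.9436
  5       212.50       126.6780       633.3900
  6       212.50       114.2272       685.3634
  7       212.50       103.0002       721.0015
  8       212.50        92.8767       743.0132
  9     5,212.50     2,054.2919    18,488.6271
  Σ                  3,151.7538    22,837.9113
Price P = Σ PV = 3,151.7538.
Macaulay duration = Σ(t·PV) / P = 22,837.9113 / 3,151.7538 = 7.24610 years.

7.25 years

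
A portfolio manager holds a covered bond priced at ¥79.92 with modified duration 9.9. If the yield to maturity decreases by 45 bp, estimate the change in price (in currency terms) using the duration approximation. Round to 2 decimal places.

Duration approximation: ΔP/P ≈ -D_mod · Δy = -9.9 × (-0.0045) = +0.044550.
ΔP ≈ 79.92 × (+0.044550) = +3.560436.

+¥3.56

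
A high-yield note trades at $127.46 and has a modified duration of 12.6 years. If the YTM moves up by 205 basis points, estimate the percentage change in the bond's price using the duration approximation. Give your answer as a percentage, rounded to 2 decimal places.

-25.83%

Duration approximation: ΔP/P ≈ -D_mod · Δy = -12.6 × (+0.0205) = -0.258300.
As a percentage: -25.8300%.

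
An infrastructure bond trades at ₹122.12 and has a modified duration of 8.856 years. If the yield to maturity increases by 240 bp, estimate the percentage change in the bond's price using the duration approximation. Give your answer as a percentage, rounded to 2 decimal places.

Duration approximation: ΔP/P ≈ -D_mod · Δy = -8.856 × (+0.024) = -0.212544.
As a percentage: -21.2544%.

-21.25%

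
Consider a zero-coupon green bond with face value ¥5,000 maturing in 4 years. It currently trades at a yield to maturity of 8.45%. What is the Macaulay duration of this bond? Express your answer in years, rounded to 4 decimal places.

4.0000 years

A zero-coupon bond has a single cash flow at maturity, so its Macaulay duration equals its maturity: 4 years.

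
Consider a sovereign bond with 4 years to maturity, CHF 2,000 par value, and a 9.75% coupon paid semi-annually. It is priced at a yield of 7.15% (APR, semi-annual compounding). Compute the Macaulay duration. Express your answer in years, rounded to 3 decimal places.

3.435 years

Periodic yield y = 0.03575. Discount each cash flow and weight by its period:
  t   CF        PV=CF/(1+0.03575)^t    t·PV
  1        97.50        94.1347        94.1347
  2        97.50        90.8855       181.7711
  3        97.50        87.7485       263.2456
  4        97.50        84.7198       338.8791
  5        97.50        81.7956       408.9780
  6        97.50        78.9723       473.8340
  7        97.50        76.2465       533.7256
  8     2,097.50     1,583.6618    12,669.2942
  Σ                  2,178.1647    14,963.8622
Price P = Σ PV = 2,178.1647.
Macaulay duration = Σ(t·PV) / P = 14,963.8622 / 2,178.1647 = 6.86994 half-year periods.
In years: 6.86994 / 2 = 3.43497 years.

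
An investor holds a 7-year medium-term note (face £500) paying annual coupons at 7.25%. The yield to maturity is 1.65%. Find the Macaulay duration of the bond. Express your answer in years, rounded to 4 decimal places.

Periodic yield y = 0.0165. Discount each cash flow and weight by its year:
  t   CF        PV=CF/(1+0.0165)^t    t·PV
  1        36.25        35.6616        35.6616
  2        36.25        35.0827        70.1654
  3        36.25        34.5133       103.5398
  4        36.25        33.9530       135.8121
  5        36.25        33.4019       167.0095
  6        36.25        32.8597       197.1583
  7       536.25       478.2067     3,347.4467
  Σ                    683.6788     4,056.7933
Price P = Σ PV = 683.6788.
Macaulay duration = Σ(t·PV) / P = 4,056.7933 / 683.6788 = 5.93377 years.

5.9338 years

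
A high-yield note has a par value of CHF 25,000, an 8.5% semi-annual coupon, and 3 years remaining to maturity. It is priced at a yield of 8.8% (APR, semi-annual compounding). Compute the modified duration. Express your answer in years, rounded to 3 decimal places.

2.595 years

Periodic yield y = 0.044. First find Macaulay duration:
  t   CF        PV=CF/(1+0.044)^t    t·PV
  1     1,062.50     1,017.7203     1,017.7203
  2     1,062.50       974.8279     1,949.6558
  3     1,062.50       933.7432     2,801.2295
  4     1,062.50       894.3900     3,577.5601
  5     1,062.50       856.6954     4,283.4771
  6    26,062.50    20,128.5773   120,771.4640
  Σ                 24,805.9541   134,401.1067
P = 24,805.9541; Macaulay duration = 134,401.1067 / 24,805.9541 = 5.41810 half-year periods = 2.70905 years.
Modified duration = D_Mac / (1 + y) = 2.70905 / 1.044 = 2.59487 years.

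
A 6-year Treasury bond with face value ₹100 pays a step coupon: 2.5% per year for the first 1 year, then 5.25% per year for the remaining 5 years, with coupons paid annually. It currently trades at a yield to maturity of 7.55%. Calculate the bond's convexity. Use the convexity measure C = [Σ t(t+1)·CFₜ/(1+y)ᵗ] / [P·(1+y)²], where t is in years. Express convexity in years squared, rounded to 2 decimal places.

With y = 0.0755:
  t   CF        PV=CF/(1+0.0755)^t    t·PV        t(t+1)·PV
  1         2.50         2.3245         2.3245           4.6490
  2         5.25         4.5388         9.0775          27.2326
  3         5.25         4.2202        12.6605          50.6418
  4         5.25         3.9239        15.6956          78.4779
  5         5.25         3.6484        18.2422         109.4532
  6       105.25        68.0079       408.0476       2,856.3335
  Σ                     86.6637       466.0479       3,126.7881
P = 86.6637.
Convexity = Σ t(t+1)·PV / [P·(1+y)²] = 3,126.7881 / (86.6637 × 1.156700) = 31.19180.

31.19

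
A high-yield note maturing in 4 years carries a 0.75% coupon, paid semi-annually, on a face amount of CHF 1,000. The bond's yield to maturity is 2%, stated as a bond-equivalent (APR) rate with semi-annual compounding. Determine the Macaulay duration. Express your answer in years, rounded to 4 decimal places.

Periodic yield y = 0.01. Discount each cash flow and weight by its period:
  t   CF        PV=CF/(1+0.01)^t    t·PV
  1         3.75         3.7129         3.7129
  2         3.75         3.6761         7.3522
  3         3.75         3.6397        10.9191
  4         3.75         3.6037        14.4147
  5         3.75         3.5680        17.8400
  6         3.75         3.5327        21.1960
  7         3.75         3.4977        24.4838
  8     1,003.75       926.9463     7,415.5703
  Σ                    952.1770     7,515.4891
Price P = Σ PV = 952.1770.
Macaulay duration = Σ(t·PV) / P = 7,515.4891 / 952.1770 = 7.89295 half-year periods.
In years: 7.89295 / 2 = 3.94648 years.

3.9465 years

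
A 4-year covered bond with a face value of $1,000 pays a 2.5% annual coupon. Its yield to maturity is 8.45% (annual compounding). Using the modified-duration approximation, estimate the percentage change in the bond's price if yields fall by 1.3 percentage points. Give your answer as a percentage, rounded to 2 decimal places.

+4.60%

Periodic yield y = 0.0845. Modified duration first:
  t   CF        PV=CF/(1+0.0845)^t    t·PV
  1        25.00        23.0521        23.0521
  2        25.00        21.2560        42.5119
  3        25.00        19.5998        58.7994
  4     1,025.00       740.9786     2,963.9142
  Σ                    804.8864     3,088.2776
P = 804.8864; D_Mac = 3.83691 yrs; D_mod = 3.83691/(1+0.0845) = 3.53795 yrs.
ΔP/P ≈ -D_mod · Δy = -3.53795 × (-0.013) = +0.045993 = +4.5993%.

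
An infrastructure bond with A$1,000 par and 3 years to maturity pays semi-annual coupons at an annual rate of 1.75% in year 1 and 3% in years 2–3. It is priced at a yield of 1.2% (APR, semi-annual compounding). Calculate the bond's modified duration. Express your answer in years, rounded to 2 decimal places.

2.90 years

Periodic yield y = 0.006. First find Macaulay duration:
  t   CF        PV=CF/(1+0.006)^t    t·PV
  1         8.75         8.6978         8.6978
  2         8.75         8.6459        17.2919
  3        15.00        14.7332        44.1996
  4        15.00        14.6453        58.5813
  5        15.00        14.5580        72.7899
  6     1,015.00       979.2152     5,875.2914
  Σ                  1,040.4955     6,076.8520
P = 1,040.4955; Macaulay duration = 6,076.8520 / 1,040.4955 = 5.84034 half-year periods = 2.92017 years.
Modified duration = D_Mac / (1 + y) = 2.92017 / 1.006 = 2.90276 years.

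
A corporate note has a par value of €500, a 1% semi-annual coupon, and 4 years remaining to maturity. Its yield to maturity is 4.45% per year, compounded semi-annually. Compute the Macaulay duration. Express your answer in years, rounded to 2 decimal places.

Periodic yield y = 0.02225. Discount each cash flow and weight by its period:
  t   CF        PV=CF/(1+0.02225)^t    t·PV
  1         2.50         2.4456         2.4456
  2         2.50         2.3924         4.7847
  3         2.50         2.3403         7.0209
  4         2.50         2.2893         9.1574
  5         2.50         2.2395        11.1976
  6         2.50         2.1908        13.1446
  7         2.50         2.1431        15.0016
  8       502.50       421.3850     3,371.0803
  Σ                    437.4260     3,433.8327
Price P = Σ PV = 437.4260.
Macaulay duration = Σ(t·PV) / P = 3,433.8327 / 437.4260 = 7.85009 half-year periods.
In years: 7.85009 / 2 = 3.92504 years.

3.93 years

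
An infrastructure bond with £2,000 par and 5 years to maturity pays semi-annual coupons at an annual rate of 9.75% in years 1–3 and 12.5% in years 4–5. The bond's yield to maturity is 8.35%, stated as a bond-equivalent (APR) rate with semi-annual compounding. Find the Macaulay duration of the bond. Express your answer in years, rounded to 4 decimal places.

Periodic yield y = 0.04175. Discount each cash flow and weight by its period:
  t   CF        PV=CF/(1+0.04175)^t    t·PV
  1        97.50        93.5925        93.5925
  2        97.50        89.8416       179.6832
  3        97.50        86.2411       258.7232
  4        97.50        82.7848       331.1392
  5        97.50        79.4670       397.3352
  6        97.50        76.2823       457.6936
  7       125.00        93.8784       657.1485
  8       125.00        90.1160       720.9281
  9       125.00        86.5044       778.5400
  10    2,125.00     1,411.6396    14,116.3963
  Σ                  2,190.3477    17,991.1798
Price P = Σ PV = 2,190.3477.
Macaulay duration = Σ(t·PV) / P = 17,991.1798 / 2,190.3477 = 8.21385 half-year periods.
In years: 8.21385 / 2 = 4.10692 years.

4.1069 years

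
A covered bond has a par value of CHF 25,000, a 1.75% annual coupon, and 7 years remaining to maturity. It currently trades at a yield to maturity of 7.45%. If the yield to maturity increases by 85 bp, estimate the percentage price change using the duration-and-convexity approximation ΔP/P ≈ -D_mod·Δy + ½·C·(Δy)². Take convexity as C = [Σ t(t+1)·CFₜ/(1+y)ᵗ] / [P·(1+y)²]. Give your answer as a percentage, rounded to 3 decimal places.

With y = 0.0745:
  t   CF        PV=CF/(1+0.0745)^t    t·PV        t(t+1)·PV
  1       437.50       407.1661       407.1661         814.3322
  2       437.50       378.9354       757.8709       2,273.6126
  3       437.50       352.6621     1,057.9863       4,231.9453
  4       437.50       328.2104     1,312.8417       6,564.2086
  5       437.50       305.4541     1,527.2705       9,163.6230
  6       437.50       284.2756     1,705.6534      11,939.5739
  7    25,437.50    15,382.5908   107,678.1357     861,425.0857
  Σ                 17,439.2946   114,446.9247     896,412.3814
P = 17,439.2946; D_Mac = 6.56259 yrs; D_mod = 6.10757 yrs; C = 44.52112.
Duration effect: -6.10757 × (+0.0085) = -0.051914
Convexity effect: 0.5 × 44.52112 × (0.0085)² = +0.0016083
ΔP/P ≈ -0.051914 + 0.0016083 = -0.050306 = -5.0306%.

-5.031%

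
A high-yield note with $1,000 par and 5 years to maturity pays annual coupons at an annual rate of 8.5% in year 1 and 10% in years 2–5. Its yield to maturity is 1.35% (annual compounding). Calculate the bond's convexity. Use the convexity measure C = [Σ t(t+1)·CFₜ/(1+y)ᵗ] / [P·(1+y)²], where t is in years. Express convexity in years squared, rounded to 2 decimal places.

With y = 0.0135:
  t   CF        PV=CF/(1+0.0135)^t    t·PV        t(t+1)·PV
  1        85.00        83.8678        83.8678         167.7356
  2       100.00        97.3537       194.7074         584.1222
  3       100.00        96.0569       288.1708       1,152.6833
  4       100.00        94.7774       379.1098       1,895.5489
  5     1,100.00     1,028.6649     5,143.3245      30,859.9469
  Σ                  1,400.7208     6,089.1803      34,660.0369
P = 1,400.7208.
Convexity = Σ t(t+1)·PV / [P·(1+y)²] = 34,660.0369 / (1,400.7208 × 1.027182) = 24.08962.

24.09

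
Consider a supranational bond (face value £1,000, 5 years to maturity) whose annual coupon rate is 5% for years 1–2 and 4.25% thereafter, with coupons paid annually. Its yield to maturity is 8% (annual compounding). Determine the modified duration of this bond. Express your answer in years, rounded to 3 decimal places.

4.187 years

Periodic yield y = 0.08. First find Macaulay duration:
  t   CF        PV=CF/(1+0.08)^t    t·PV
  1        50.00        46.2963        46.2963
  2        50.00        42.8669        85.7339
  3        42.50        33.7379       101.2136
  4        42.50        31.2388       124.9551
  5     1,042.50       709.5080     3,547.5399
  Σ                    863.6479     3,905.7388
P = 863.6479; Macaulay duration = 3,905.7388 / 863.6479 = 4.52237 years.
Modified duration = D_Mac / (1 + y) = 4.52237 / 1.08 = 4.18738 years.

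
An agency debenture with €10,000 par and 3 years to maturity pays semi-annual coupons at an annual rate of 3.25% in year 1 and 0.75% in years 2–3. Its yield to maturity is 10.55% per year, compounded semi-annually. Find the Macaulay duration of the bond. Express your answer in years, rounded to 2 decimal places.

2.90 years

Periodic yield y = 0.05275. Discount each cash flow and weight by its period:
  t   CF        PV=CF/(1+0.05275)^t    t·PV
  1       162.50       154.3576       154.3576
  2       162.50       146.6233       293.2465
  3        37.50        32.1407        96.4221
  4        37.50        30.5302       122.1210
  5        37.50        29.0005       145.0023
  6    10,037.50     7,373.5063    44,241.0380
  Σ                  7,766.1587    45,052.1876
Price P = Σ PV = 7,766.1587.
Macaulay duration = Σ(t·PV) / P = 45,052.1876 / 7,766.1587 = 5.80109 half-year periods.
In years: 5.80109 / 2 = 2.90055 years.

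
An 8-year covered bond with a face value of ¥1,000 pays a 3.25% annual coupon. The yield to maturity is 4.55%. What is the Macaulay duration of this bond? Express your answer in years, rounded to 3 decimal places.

7.127 years

Periodic yield y = 0.0455. Discount each cash flow and weight by its year:
  t   CF        PV=CF/(1+0.0455)^t    t·PV
  1        32.50        31.0856        31.0856
  2        32.50        29.7328        59.4655
  3        32.50        28.4388        85.3164
  4        32.50        27.2011       108.8046
  5        32.50        26.0174       130.0868
  6        32.50        24.8851       149.3105
  7        32.50        23.8021       166.6146
  8     1,032.50       723.2655     5,786.1242
  Σ                    914.4284     6,516.8082
Price P = Σ PV = 914.4284.
Macaulay duration = Σ(t·PV) / P = 6,516.8082 / 914.4284 = 7.12665 years.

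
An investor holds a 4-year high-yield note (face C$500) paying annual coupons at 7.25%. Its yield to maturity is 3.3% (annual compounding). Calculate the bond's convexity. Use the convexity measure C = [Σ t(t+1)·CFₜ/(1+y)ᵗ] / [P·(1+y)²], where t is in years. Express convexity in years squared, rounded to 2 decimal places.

16.50

With y = 0.033:
  t   CF        PV=CF/(1+0.033)^t    t·PV        t(t+1)·PV
  1        36.25        35.0920        35.0920          70.1839
  2        36.25        33.9709        67.9418         203.8255
  3        36.25        32.8857        98.6571         394.6284
  4       536.25       470.9405     1,883.7619       9,418.8095
  Σ                    572.8891     2,085.4528      10,087.4474
P = 572.8891.
Convexity = Σ t(t+1)·PV / [P·(1+y)²] = 10,087.4474 / (572.8891 × 1.067089) = 16.50099.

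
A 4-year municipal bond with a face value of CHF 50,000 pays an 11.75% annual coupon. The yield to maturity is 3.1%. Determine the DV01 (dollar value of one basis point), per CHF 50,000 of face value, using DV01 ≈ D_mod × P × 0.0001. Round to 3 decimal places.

CHF 22.371

Periodic yield y = 0.031.
  t   CF        PV=CF/(1+0.031)^t    t·PV
  1     5,875.00     5,698.3511     5,698.3511
  2     5,875.00     5,527.0137    11,054.0274
  3     5,875.00     5,360.8280    16,082.4841
  4    55,875.00    49,451.8878   197,807.5511
  Σ                 66,038.0806   230,642.4137
P = 66,038.0806; D_Mac = 3.49257 yrs; D_mod = 3.38755 yrs.
DV01 ≈ 3.38755 × 66,038.0806 × 0.0001 = 22.370748.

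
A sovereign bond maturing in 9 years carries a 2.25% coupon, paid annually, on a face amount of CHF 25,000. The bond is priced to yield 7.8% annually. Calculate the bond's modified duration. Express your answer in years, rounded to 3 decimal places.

Periodic yield y = 0.078. First find Macaulay duration:
  t   CF        PV=CF/(1+0.078)^t    t·PV
  1       562.50       521.7996       521.7996
  2       562.50       484.0442       968.0884
  3       562.50       449.0206     1,347.0617
  4       562.50       416.5311     1,666.1246
  5       562.50       386.3925     1,931.9627
  6       562.50       358.4346     2,150.6078
  7       562.50       332.4997     2,327.4976
  8       562.50       308.4412     2,467.5299
  9    25,562.50    13,002.7280   117,024.5520
  Σ                 16,259.8916   130,405.2242
P = 16,259.8916; Macaulay duration = 130,405.2242 / 16,259.8916 = 8.02005 years.
Modified duration = D_Mac / (1 + y) = 8.02005 / 1.078 = 7.43975 years.

7.440 years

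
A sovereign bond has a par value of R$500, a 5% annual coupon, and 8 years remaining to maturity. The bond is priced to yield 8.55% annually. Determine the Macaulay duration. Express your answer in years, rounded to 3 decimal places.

Periodic yield y = 0.0855. Discount each cash flow and weight by its year:
  t   CF        PV=CF/(1+0.0855)^t    t·PV
  1        25.00        23.0309        23.0309
  2        25.00        21.2168        42.4336
  3        25.00        19.5457        58.6370
  4        25.00        18.0061        72.0246
  5        25.00        16.5879        82.9394
  6        25.00        15.2813        91.6880
  7        25.00        14.0777        98.5438
  8       525.00       272.3458     2,178.7664
  Σ                    400.0922     2,648.0636
Price P = Σ PV = 400.0922.
Macaulay duration = Σ(t·PV) / P = 2,648.0636 / 400.0922 = 6.61863 years.

6.619 years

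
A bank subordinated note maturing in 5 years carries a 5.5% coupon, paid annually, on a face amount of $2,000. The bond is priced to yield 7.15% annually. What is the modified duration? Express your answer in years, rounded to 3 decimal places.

4.186 years

Periodic yield y = 0.0715. First find Macaulay duration:
  t   CF        PV=CF/(1+0.0715)^t    t·PV
  1       110.00       102.6598       102.6598
  2       110.00        95.8094       191.6189
  3       110.00        89.4162       268.2486
  4       110.00        83.4495       333.7982
  5     2,110.00     1,493.9002     7,469.5009
  Σ                  1,865.2352     8,365.8264
P = 1,865.2352; Macaulay duration = 8,365.8264 / 1,865.2352 = 4.48513 years.
Modified duration = D_Mac / (1 + y) = 4.48513 / 1.0715 = 4.18584 years.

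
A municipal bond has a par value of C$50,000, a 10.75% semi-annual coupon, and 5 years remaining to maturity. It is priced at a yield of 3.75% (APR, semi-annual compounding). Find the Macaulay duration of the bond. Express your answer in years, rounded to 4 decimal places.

4.1411 years

Periodic yield y = 0.01875. Discount each cash flow and weight by its period:
  t   CF        PV=CF/(1+0.01875)^t    t·PV
  1     2,687.50     2,638.0368     2,638.0368
  2     2,687.50     2,589.4840     5,178.9680
  3     2,687.50     2,541.8248     7,625.4743
  4     2,687.50     2,495.0427     9,980.1709
  5     2,687.50     2,449.1217    12,245.6084
  6     2,687.50     2,404.0458    14,424.2750
  7     2,687.50     2,359.7996    16,518.5971
  8     2,687.50     2,316.3677    18,530.9415
  9     2,687.50     2,273.7352    20,463.6164
  10   52,687.50    43,755.3714   437,553.7140
  Σ                 65,822.8296   545,159.4024
Price P = Σ PV = 65,822.8296.
Macaulay duration = Σ(t·PV) / P = 545,159.4024 / 65,822.8296 = 8.28222 half-year periods.
In years: 8.28222 / 2 = 4.14111 years.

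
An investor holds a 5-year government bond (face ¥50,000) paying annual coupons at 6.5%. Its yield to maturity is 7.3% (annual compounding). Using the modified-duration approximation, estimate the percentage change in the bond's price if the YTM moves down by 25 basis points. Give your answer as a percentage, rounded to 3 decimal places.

+1.029%

Periodic yield y = 0.073. Modified duration first:
  t   CF        PV=CF/(1+0.073)^t    t·PV
  1     3,250.00     3,028.8910     3,028.8910
  2     3,250.00     2,822.8248     5,645.6495
  3     3,250.00     2,630.7780     7,892.3339
  4     3,250.00     2,451.7968     9,807.1872
  5    53,250.00    37,438.7209   187,193.6044
  Σ                 48,373.0113   213,567.6659
P = 48,373.0113; D_Mac = 4.41502 yrs; D_mod = 4.41502/(1+0.073) = 4.11465 yrs.
ΔP/P ≈ -D_mod · Δy = -4.11465 × (-0.0025) = +0.010287 = +1.0287%.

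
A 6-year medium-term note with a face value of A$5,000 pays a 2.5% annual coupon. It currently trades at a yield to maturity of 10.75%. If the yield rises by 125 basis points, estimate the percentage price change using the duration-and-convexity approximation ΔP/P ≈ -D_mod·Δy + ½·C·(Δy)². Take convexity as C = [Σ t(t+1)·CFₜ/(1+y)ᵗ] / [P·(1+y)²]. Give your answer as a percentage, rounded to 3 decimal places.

With y = 0.1075:
  t   CF        PV=CF/(1+0.1075)^t    t·PV        t(t+1)·PV
  1       125.00       112.8668       112.8668         225.7336
  2       125.00       101.9113       203.8227         611.4681
  3       125.00        92.0193       276.0578       1,104.2313
  4       125.00        83.0874       332.3495       1,661.7476
  5       125.00        75.0225       375.1123       2,250.6740
  6     5,125.00     2,777.3554    16,664.1325     116,648.9277
  Σ                  3,242.2627    17,964.3417     122,502.7823
P = 3,242.2627; D_Mac = 5.54068 yrs; D_mod = 5.00287 yrs; C = 30.80422.
Duration effect: -5.00287 × (+0.0125) = -0.062536
Convexity effect: 0.5 × 30.80422 × (0.0125)² = +0.0024066
ΔP/P ≈ -0.062536 + 0.0024066 = -0.060129 = -6.0129%.

-6.013%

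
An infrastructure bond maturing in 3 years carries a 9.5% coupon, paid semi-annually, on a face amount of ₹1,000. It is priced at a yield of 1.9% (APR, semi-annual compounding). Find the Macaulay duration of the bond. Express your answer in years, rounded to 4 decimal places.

Periodic yield y = 0.0095. Discount each cash flow and weight by its period:
  t   CF        PV=CF/(1+0.0095)^t    t·PV
  1        47.50        47.0530        47.0530
  2        47.50        46.6102        93.2204
  3        47.50        46.1716       138.5147
  4        47.50        45.7371       182.9483
  5        47.50        45.3067       226.5333
  6     1,047.50       989.7285     5,938.3712
  Σ                  1,220.6070     6,626.6409
Price P = Σ PV = 1,220.6070.
Macaulay duration = Σ(t·PV) / P = 6,626.6409 / 1,220.6070 = 5.42897 half-year periods.
In years: 5.42897 / 2 = 2.71449 years.

2.7145 years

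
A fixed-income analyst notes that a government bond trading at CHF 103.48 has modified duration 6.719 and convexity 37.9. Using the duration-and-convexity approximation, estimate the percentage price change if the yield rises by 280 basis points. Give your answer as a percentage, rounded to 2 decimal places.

Duration effect: -D_mod·Δy = -6.719 × (+0.028) = -0.188132
Convexity effect: ½·C·(Δy)² = 0.5 × 37.9 × (0.028)² = +0.0148568
ΔP/P ≈ -0.188132 + 0.0148568 = -0.1732752
= -17.32752%.

-17.33%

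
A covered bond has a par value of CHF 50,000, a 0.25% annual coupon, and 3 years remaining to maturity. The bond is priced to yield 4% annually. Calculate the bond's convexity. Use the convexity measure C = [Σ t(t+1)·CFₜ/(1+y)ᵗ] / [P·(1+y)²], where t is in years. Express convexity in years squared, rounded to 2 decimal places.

11.06

With y = 0.04:
  t   CF        PV=CF/(1+0.04)^t    t·PV        t(t+1)·PV
  1       125.00       120.1923       120.1923         240.3846
  2       125.00       115.5695       231.1391         693.4172
  3    50,125.00    44,560.9425   133,682.8274     534,731.3097
  Σ                 44,796.7043   134,034.1588     535,665.1115
P = 44,796.7043.
Convexity = Σ t(t+1)·PV / [P·(1+y)²] = 535,665.1115 / (44,796.7043 × 1.081600) = 11.05556.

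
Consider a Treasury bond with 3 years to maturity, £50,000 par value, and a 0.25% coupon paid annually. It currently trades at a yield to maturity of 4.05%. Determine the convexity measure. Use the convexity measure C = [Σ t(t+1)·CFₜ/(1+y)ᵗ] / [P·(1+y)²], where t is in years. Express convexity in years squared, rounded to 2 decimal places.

11.04

With y = 0.0405:
  t   CF        PV=CF/(1+0.0405)^t    t·PV        t(t+1)·PV
  1       125.00       120.1346       120.1346         240.2691
  2       125.00       115.4585       230.9170         692.7509
  3    50,125.00    44,496.7336   133,490.2009     533,960.8036
  Σ                 44,732.3267   133,841.2524     534,893.8236
P = 44,732.3267.
Convexity = Σ t(t+1)·PV / [P·(1+y)²] = 534,893.8236 / (44,732.3267 × 1.082640) = 11.04490.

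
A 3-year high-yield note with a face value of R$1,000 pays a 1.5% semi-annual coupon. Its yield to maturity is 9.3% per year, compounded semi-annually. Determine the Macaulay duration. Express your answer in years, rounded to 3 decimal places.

Periodic yield y = 0.0465. Discount each cash flow and weight by its period:
  t   CF        PV=CF/(1+0.0465)^t    t·PV
  1         7.50         7.1667         7.1667
  2         7.50         6.8483        13.6966
  3         7.50         6.5440        19.6320
  4         7.50         6.2532        25.0129
  5         7.50         5.9754        29.8769
  6     1,007.50       767.0252     4,602.1515
  Σ                    799.8129     4,697.5366
Price P = Σ PV = 799.8129.
Macaulay duration = Σ(t·PV) / P = 4,697.5366 / 799.8129 = 5.87329 half-year periods.
In years: 5.87329 / 2 = 2.93665 years.

2.937 years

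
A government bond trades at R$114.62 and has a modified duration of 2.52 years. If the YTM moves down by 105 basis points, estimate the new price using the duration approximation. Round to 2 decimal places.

R$117.65

Duration approximation: ΔP/P ≈ -D_mod · Δy = -2.52 × (-0.0105) = +0.026460.
New price ≈ 114.62 × (1 + 0.026460) = 117.6528452.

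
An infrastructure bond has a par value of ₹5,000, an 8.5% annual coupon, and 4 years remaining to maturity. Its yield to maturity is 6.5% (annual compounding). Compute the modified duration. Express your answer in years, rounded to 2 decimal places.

3.35 years

Periodic yield y = 0.065. First find Macaulay duration:
  t   CF        PV=CF/(1+0.065)^t    t·PV
  1       425.00       399.0610       399.0610
  2       425.00       374.7052       749.4104
  3       425.00       351.8359     1,055.5076
  4     5,425.00     4,216.9778    16,867.9111
  Σ                  5,342.5799    19,071.8901
P = 5,342.5799; Macaulay duration = 19,071.8901 / 5,342.5799 = 3.56979 years.
Modified duration = D_Mac / (1 + y) = 3.56979 / 1.065 = 3.35192 years.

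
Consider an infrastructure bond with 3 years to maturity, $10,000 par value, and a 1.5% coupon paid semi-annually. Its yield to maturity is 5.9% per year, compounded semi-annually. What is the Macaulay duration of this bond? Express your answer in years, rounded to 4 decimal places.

2.9403 years

Periodic yield y = 0.0295. Discount each cash flow and weight by its period:
  t   CF        PV=CF/(1+0.0295)^t    t·PV
  1        75.00        72.8509        72.8509
  2        75.00        70.7634       141.5268
  3        75.00        68.7357       206.2070
  4        75.00        66.7661       267.0643
  5        75.00        64.8529       324.2646
  6    10,075.00     8,462.2714    50,773.6283
  Σ                  8,806.2403    51,785.5419
Price P = Σ PV = 8,806.2403.
Macaulay duration = Σ(t·PV) / P = 51,785.5419 / 8,806.2403 = 5.88055 half-year periods.
In years: 5.88055 / 2 = 2.94028 years.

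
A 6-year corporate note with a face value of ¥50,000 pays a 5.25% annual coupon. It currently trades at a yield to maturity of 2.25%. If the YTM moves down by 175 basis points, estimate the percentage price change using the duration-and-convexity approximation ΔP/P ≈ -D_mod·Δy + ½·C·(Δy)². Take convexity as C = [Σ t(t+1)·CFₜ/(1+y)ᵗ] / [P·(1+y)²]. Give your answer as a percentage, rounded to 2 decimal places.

+9.70%

With y = 0.0225:
  t   CF        PV=CF/(1+0.0225)^t    t·PV        t(t+1)·PV
  1     2,625.00     2,567.2372     2,567.2372       5,134.4743
  2     2,625.00     2,510.7454     5,021.4908      15,064.4724
  3     2,625.00     2,455.4967     7,366.4901      29,465.9606
  4     2,625.00     2,401.4638     9,605.8551      48,029.2756
  5     2,625.00     2,348.6198    11,743.0992      70,458.5950
  6    52,625.00    46,048.1523   276,288.9139   1,934,022.3971
  Σ                 58,331.7152   312,593.0863   2,102,175.1751
P = 58,331.7152; D_Mac = 5.35889 yrs; D_mod = 5.24097 yrs; C = 34.46970.
Duration effect: -5.24097 × (-0.0175) = +0.091717
Convexity effect: 0.5 × 34.46970 × (-0.0175)² = +0.0052782
ΔP/P ≈ +0.091717 + 0.0052782 = +0.096995 = +9.6995%.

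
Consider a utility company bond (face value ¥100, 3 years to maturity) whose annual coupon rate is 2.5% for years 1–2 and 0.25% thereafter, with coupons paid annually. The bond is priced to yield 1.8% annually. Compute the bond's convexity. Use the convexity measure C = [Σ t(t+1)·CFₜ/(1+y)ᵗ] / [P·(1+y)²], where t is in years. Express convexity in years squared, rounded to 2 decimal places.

With y = 0.018:
  t   CF        PV=CF/(1+0.018)^t    t·PV        t(t+1)·PV
  1         2.50         2.4558         2.4558           4.9116
  2         2.50         2.4124         4.8247          14.4742
  3       100.25        95.0257       285.0771       1,140.3083
  Σ                     99.8939       292.3576       1,159.6941
P = 99.8939.
Convexity = Σ t(t+1)·PV / [P·(1+y)²] = 1,159.6941 / (99.8939 × 1.036324) = 11.20235.

11.20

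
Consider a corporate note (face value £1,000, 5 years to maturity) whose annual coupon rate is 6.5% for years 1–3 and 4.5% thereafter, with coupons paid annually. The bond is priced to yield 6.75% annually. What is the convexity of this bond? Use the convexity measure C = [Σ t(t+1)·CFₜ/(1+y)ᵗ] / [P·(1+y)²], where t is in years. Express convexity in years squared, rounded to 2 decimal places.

With y = 0.0675:
  t   CF        PV=CF/(1+0.0675)^t    t·PV        t(t+1)·PV
  1        65.00        60.8899        60.8899         121.7799
  2        65.00        57.0397       114.0795         342.2385
  3        65.00        53.4330       160.2991         641.1962
  4        45.00        34.6530       138.6120         693.0602
  5     1,045.00       753.8360     3,769.1800      22,615.0799
  Σ                    959.8517     4,243.0605      24,413.3547
P = 959.8517.
Convexity = Σ t(t+1)·PV / [P·(1+y)²] = 24,413.3547 / (959.8517 × 1.139556) = 22.31966.

22.32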